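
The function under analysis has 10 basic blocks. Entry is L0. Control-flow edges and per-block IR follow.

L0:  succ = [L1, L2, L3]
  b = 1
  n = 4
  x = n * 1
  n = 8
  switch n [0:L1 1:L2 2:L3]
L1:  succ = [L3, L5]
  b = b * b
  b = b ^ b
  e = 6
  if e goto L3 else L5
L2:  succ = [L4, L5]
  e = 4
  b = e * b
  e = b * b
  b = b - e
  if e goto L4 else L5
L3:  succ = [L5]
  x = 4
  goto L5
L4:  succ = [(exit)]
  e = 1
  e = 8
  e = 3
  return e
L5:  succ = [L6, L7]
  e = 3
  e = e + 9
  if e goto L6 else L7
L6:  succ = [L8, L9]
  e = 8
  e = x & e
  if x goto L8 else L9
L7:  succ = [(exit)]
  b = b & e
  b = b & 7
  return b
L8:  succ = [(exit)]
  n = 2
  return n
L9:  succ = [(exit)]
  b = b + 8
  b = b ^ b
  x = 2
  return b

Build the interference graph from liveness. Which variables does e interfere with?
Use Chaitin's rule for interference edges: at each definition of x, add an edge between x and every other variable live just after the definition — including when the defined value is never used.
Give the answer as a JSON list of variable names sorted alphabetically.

Answer: ["b", "x"]

Working:
Per-block:
  L0: def={b,n,x} ue=∅
  L1: def={b,e} ue={b}
  L2: def={b,e} ue={b}
  L3: def={x} ue=∅
  L4: def={e} ue=∅
  L5: def={e} ue=∅
  L6: def={e} ue={x}
  L7: def={b} ue={b,e}
  L8: def={n} ue=∅
  L9: def={b,x} ue={b}

Backward fixpoint:
  L0: in=∅ out={b,x}
  L1: in={b,x} out={b,x}
  L2: in={b,x} out={b,x}
  L3: in={b} out={b,x}
  L4: in=∅ out=∅
  L5: in={b,x} out={b,e,x}
  L6: in={b,x} out={b}
  L7: in={b,e} out=∅
  L8: in=∅ out=∅
  L9: in={b} out=∅

Interfere edges:
  b — {e,n,x}
  e — {b,x}
  n — {b,x}
  x — {b,e,n}

N(e) = ["b", "x"]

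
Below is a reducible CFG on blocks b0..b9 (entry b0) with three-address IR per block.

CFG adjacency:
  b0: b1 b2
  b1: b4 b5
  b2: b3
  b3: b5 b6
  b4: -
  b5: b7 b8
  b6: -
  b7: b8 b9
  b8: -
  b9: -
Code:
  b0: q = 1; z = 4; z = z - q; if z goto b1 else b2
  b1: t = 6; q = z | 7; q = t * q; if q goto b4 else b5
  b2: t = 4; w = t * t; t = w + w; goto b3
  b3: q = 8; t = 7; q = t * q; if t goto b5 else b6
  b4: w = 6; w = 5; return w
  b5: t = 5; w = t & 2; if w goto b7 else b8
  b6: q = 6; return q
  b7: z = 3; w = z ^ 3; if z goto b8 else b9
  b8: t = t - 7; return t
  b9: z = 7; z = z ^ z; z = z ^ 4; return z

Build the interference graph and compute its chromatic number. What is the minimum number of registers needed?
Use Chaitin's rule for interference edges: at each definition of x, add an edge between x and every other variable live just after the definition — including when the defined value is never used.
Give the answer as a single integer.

Answer: 3

Working:
def/use:
  b0 def {q,z} use ∅
  b1 def {q,t} use {z}
  b2 def {t,w} use ∅
  b3 def {q,t} use ∅
  b4 def {w} use ∅
  b5 def {t,w} use ∅
  b6 def {q} use ∅
  b7 def {w,z} use ∅
  b8 def {t} use {t}
  b9 def {z} use ∅

Live sets:
  b0 li=∅ lo={z}
  b1 li={z} lo=∅
  b2 li=∅ lo=∅
  b3 li=∅ lo=∅
  b4 li=∅ lo=∅
  b5 li=∅ lo={t}
  b6 li=∅ lo=∅
  b7 li={t} lo={t}
  b8 li={t} lo=∅
  b9 li=∅ lo=∅

Conflict graph:
  q↔{t,z}
  t↔{q,w,z}
  w↔{t,z}
  z↔{q,t,w}

Registers:
  clique {q,t,z} ⇒ need ≥ 3
  assign q→r2 t→r0 w→r2 z→r1 — no edge inside a register ⇒ χ ≤ 3
  χ = 3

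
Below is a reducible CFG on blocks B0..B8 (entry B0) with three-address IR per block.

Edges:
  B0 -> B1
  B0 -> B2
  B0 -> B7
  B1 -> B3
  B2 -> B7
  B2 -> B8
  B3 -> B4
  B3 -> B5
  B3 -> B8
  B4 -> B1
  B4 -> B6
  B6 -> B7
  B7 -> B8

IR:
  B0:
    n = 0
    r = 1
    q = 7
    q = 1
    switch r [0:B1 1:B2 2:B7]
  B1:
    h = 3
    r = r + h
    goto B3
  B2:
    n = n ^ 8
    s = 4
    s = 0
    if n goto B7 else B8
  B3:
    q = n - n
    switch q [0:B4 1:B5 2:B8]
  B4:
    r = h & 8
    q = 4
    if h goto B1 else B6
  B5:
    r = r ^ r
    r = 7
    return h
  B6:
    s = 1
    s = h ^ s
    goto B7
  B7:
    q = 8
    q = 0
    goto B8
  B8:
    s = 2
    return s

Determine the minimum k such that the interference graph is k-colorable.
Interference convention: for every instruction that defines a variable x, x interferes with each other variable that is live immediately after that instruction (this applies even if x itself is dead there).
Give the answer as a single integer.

Answer: 4

Working:
Block summaries:
  B0: {n,q,r} / ∅
  B1: {h,r} / {r}
  B2: {n,s} / {n}
  B3: {q} / {n}
  B4: {q,r} / {h}
  B5: {r} / {h,r}
  B6: {s} / {h}
  B7: {q} / ∅
  B8: {s} / ∅

Backward fixpoint:
  live B0: ∅→{n,r}
  live B1: {n,r}→{h,n,r}
  live B2: {n}→∅
  live B3: {h,n,r}→{h,n,r}
  live B4: {h,n}→{h,n,r}
  live B5: {h,r}→∅
  live B6: {h}→∅
  live B7: ∅→∅
  live B8: ∅→∅

Conflict graph:
  h↔{n,q,r,s}
  n↔{h,q,r,s}
  q↔{h,n,r}
  r↔{h,n,q}
  s↔{h,n}

Chromatic number:
  {h,n,q,r} pairwise interfere (4-clique) ⇒ χ ≥ 4
  assign h→c0 n→c1 q→c2 r→c3 s→c2 — no edge inside a register ⇒ χ ≤ 4
  χ = 4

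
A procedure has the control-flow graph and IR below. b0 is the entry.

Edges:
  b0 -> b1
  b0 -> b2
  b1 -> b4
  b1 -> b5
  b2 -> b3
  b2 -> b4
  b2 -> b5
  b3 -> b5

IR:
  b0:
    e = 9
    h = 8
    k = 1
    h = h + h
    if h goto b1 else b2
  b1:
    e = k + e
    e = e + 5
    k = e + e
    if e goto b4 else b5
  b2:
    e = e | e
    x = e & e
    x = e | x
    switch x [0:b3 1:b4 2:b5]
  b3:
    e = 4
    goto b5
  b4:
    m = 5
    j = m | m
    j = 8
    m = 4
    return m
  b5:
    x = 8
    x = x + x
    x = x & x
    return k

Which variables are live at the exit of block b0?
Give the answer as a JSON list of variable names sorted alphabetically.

Answer: ["e", "k"]

Working:
Block summaries:
  b0: {e,h,k} / ∅
  b1: {e,k} / {e,k}
  b2: {e,x} / {e}
  b3: {e} / ∅
  b4: {j,m} / ∅
  b5: {x} / {k}

Live sets:
  b0: in=∅ out={e,k}
  b1: in={e,k} out={k}
  b2: in={e,k} out={k}
  b3: in={k} out={k}
  b4: in=∅ out=∅
  b5: in={k} out=∅

live-out(b0) = ["e", "k"]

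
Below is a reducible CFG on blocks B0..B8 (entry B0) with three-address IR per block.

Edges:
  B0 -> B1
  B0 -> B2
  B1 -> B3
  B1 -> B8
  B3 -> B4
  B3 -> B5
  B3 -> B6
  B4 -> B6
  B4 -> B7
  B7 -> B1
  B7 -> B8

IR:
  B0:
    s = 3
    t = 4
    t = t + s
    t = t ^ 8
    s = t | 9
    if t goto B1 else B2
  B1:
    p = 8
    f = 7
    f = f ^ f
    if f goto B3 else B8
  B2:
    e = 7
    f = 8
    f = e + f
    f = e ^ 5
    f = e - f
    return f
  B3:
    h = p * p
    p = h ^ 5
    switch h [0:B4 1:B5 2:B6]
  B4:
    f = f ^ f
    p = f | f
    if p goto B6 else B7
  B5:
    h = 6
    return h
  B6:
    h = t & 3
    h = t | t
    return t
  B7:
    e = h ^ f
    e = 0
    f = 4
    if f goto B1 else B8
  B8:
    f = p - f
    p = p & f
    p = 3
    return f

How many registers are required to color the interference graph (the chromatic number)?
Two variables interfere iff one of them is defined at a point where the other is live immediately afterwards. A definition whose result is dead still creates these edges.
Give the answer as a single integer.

def/use:
  B0: def={s,t} ue=∅
  B1: def={f,p} ue=∅
  B2: def={e,f} ue=∅
  B3: def={h,p} ue={p}
  B4: def={f,p} ue={f}
  B5: def={h} ue=∅
  B6: def={h} ue={t}
  B7: def={e,f} ue={f,h}
  B8: def={f,p} ue={f,p}

Backward fixpoint:
  live B0: ∅→{t}
  live B1: {t}→{f,p,t}
  live B2: ∅→∅
  live B3: {f,p,t}→{f,h,t}
  live B4: {f,h,t}→{f,h,p,t}
  live B5: ∅→∅
  live B6: {t}→∅
  live B7: {f,h,p,t}→{f,p,t}
  live B8: {f,p}→∅

Interference:
  e: {f,p,t}
  f: {e,h,p,t}
  h: {f,p,t}
  p: {e,f,h,t}
  s: {t}
  t: {e,f,h,p,s}

Chromatic number:
  clique {e,f,p,t} ⇒ need ≥ 4
  4-colouring: c0={t}  c1={f,s}  c2={p}  c3={e,h}
  χ = 4

Answer: 4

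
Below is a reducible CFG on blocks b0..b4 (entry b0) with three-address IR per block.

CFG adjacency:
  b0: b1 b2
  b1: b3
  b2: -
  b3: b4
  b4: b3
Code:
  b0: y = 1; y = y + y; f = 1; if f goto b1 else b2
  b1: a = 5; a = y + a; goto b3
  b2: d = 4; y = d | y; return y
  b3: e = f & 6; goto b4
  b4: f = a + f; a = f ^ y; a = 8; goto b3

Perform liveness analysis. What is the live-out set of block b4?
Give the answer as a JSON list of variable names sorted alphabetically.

def/use:
  b0: {f,y} / ∅
  b1: {a} / {y}
  b2: {d,y} / {y}
  b3: {e} / {f}
  b4: {a,f} / {a,f,y}

Liveness:
  live b0: ∅→{f,y}
  live b1: {f,y}→{a,f,y}
  live b2: {y}→∅
  live b3: {a,f,y}→{a,f,y}
  live b4: {a,f,y}→{a,f,y}

live-out(b4) = ["a", "f", "y"]

Answer: ["a", "f", "y"]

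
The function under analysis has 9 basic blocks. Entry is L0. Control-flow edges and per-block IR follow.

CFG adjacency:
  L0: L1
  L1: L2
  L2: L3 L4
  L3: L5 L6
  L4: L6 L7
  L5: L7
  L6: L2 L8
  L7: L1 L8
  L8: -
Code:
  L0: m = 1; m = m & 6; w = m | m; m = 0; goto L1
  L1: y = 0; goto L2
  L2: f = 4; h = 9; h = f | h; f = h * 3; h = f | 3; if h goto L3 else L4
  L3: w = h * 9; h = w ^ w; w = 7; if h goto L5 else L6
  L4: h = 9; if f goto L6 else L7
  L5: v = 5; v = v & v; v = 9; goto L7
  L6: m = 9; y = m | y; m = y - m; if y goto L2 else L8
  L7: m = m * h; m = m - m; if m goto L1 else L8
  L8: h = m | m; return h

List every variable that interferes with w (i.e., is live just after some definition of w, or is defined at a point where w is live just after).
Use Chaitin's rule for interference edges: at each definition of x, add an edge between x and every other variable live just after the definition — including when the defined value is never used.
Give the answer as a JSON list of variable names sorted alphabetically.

Answer: ["h", "m", "y"]

Analysis:
Per-block:
  L0: def={m,w} ue=∅
  L1: def={y} ue=∅
  L2: def={f,h} ue=∅
  L3: def={h,w} ue={h}
  L4: def={h} ue={f}
  L5: def={v} ue=∅
  L6: def={m,y} ue={y}
  L7: def={m} ue={h,m}
  L8: def={h} ue={m}

Live sets:
  live L0: ∅→{m}
  live L1: {m}→{m,y}
  live L2: {m,y}→{f,h,m,y}
  live L3: {h,m,y}→{h,m,y}
  live L4: {f,m,y}→{h,m,y}
  live L5: {h,m}→{h,m}
  live L6: {y}→{m,y}
  live L7: {h,m}→{m}
  live L8: {m}→∅

Interference:
  f: {h,m,y}
  h: {f,m,v,w,y}
  m: {f,h,v,w,y}
  v: {h,m}
  w: {h,m,y}
  y: {f,h,m,w}

N(w) = ["h", "m", "y"]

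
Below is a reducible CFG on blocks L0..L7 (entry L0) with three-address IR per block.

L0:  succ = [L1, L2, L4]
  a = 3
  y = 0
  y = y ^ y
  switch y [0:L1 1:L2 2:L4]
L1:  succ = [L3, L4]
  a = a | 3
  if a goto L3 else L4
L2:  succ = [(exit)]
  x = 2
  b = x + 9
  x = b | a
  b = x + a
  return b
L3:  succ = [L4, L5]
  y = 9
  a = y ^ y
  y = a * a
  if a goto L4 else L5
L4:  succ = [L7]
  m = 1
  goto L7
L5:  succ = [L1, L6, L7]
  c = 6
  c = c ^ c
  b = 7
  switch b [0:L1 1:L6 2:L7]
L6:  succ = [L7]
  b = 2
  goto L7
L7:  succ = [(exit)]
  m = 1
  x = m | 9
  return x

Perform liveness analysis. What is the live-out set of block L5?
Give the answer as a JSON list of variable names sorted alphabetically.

Per-block:
  L0 def {a,y} use ∅
  L1 def {a} use {a}
  L2 def {b,x} use {a}
  L3 def {a,y} use ∅
  L4 def {m} use ∅
  L5 def {b,c} use ∅
  L6 def {b} use ∅
  L7 def {m,x} use ∅

Backward fixpoint:
  L0 li=∅ lo={a}
  L1 li={a} lo=∅
  L2 li={a} lo=∅
  L3 li=∅ lo={a}
  L4 li=∅ lo=∅
  L5 li={a} lo={a}
  L6 li=∅ lo=∅
  L7 li=∅ lo=∅

live-out(L5) = ["a"]

Answer: ["a"]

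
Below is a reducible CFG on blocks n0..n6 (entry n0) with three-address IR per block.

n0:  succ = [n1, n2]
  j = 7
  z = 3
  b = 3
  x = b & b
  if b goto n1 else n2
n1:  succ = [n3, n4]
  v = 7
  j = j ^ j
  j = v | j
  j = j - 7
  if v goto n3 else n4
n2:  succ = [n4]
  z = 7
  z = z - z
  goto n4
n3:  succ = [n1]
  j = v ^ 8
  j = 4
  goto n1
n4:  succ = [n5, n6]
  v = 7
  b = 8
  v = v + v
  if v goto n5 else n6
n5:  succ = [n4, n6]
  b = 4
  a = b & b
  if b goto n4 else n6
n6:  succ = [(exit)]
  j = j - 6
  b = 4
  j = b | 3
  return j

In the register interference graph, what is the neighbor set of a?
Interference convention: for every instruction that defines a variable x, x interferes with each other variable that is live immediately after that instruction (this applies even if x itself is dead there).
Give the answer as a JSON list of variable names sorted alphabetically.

Answer: ["b", "j"]

Working:
Block summaries:
  n0: def={b,j,x,z} ue=∅
  n1: def={j,v} ue={j}
  n2: def={z} ue=∅
  n3: def={j} ue={v}
  n4: def={b,v} ue=∅
  n5: def={a,b} ue=∅
  n6: def={b,j} ue={j}

Liveness:
  n0: in=∅ out={j}
  n1: in={j} out={j,v}
  n2: in={j} out={j}
  n3: in={v} out={j}
  n4: in={j} out={j}
  n5: in={j} out={j}
  n6: in={j} out=∅

Conflict graph:
  a↔{b,j}
  b↔{a,j,v,x}
  j↔{a,b,v,x,z}
  v↔{b,j}
  x↔{b,j}
  z↔{j}

N(a) = ["b", "j"]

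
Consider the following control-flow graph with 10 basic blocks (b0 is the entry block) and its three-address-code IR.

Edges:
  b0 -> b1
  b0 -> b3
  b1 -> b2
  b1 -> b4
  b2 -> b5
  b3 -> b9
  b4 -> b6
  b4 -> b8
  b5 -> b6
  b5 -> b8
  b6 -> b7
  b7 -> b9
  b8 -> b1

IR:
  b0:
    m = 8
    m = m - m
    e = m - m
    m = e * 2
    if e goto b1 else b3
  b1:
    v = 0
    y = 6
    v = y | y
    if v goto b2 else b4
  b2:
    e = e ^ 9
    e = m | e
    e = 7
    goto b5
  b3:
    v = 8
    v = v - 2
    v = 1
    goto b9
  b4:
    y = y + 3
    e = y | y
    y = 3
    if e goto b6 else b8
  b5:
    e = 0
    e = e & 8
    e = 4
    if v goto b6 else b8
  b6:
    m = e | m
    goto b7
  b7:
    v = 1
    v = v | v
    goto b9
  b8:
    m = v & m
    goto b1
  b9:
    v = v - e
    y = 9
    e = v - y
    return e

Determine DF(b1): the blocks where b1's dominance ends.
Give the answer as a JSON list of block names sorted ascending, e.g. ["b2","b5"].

Answer: ["b1", "b9"]

Analysis:
idom tree: b1←b0 b2←b1 b3←b0 b4←b1 b5←b2 b6←b1 b7←b6 b8←b1 b9←b0
Dom∩ at merges:
  b1: preds {b0,b8}: {b0} ∩ {b0,b1,b8} = {b0}; idom=b0
  b6: preds {b4,b5}: {b0,b1,b4} ∩ {b0,b1,b2,b5} = {b0,b1}; idom=b1
  b8: preds {b4,b5}: {b0,b1,b4} ∩ {b0,b1,b2,b5} = {b0,b1}; idom=b1
  b9: preds {b3,b7}: {b0,b3} ∩ {b0,b1,b6,b7} = {b0}; idom=b0

DF derivation:
  join b1 pred b0: · stop@b0
  join b1 pred b8: b8→b1 stop@b0
  join b6 pred b4: b4 stop@b1
  join b6 pred b5: b5→b2 stop@b1
  join b8 pred b4: b4 stop@b1
  join b8 pred b5: b5→b2 stop@b1
  join b9 pred b3: b3 stop@b0
  join b9 pred b7: b7→b6→b1 stop@b0
  DF(b0)=∅
  DF(b1)={b1,b9}
  DF(b2)={b6,b8}
  DF(b3)={b9}
  DF(b4)={b6,b8}
  DF(b5)={b6,b8}
  DF(b6)={b9}
  DF(b7)={b9}
  DF(b8)={b1}
  DF(b9)=∅

DF(b1) = ["b1", "b9"]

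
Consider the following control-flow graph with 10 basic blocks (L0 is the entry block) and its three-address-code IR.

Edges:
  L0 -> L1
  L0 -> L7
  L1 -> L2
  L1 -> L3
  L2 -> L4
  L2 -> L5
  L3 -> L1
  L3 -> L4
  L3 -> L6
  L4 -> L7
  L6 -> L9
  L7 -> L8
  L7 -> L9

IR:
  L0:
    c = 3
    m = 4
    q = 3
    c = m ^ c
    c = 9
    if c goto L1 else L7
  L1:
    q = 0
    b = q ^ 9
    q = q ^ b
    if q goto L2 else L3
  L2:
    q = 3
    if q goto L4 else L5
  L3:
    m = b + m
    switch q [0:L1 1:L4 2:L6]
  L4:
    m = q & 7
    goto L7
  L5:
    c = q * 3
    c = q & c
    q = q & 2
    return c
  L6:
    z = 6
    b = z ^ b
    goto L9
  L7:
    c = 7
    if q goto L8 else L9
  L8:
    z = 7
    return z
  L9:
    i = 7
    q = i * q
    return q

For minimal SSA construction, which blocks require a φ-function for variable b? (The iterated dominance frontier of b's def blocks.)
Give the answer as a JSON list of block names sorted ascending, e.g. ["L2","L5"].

Answer: ["L1", "L7", "L9"]

Derivation:
idom tree: L1←L0 L2←L1 L3←L1 L4←L1 L5←L2 L6←L3 L7←L0 L8←L7 L9←L0
Dom at joins:
  L1: preds {L0,L3}: {L0} ∩ {L0,L1,L3} = {L0}; idom=L0
  L4: preds {L2,L3}: {L0,L1,L2} ∩ {L0,L1,L3} = {L0,L1}; idom=L1
  L7: preds {L0,L4}: {L0} ∩ {L0,L1,L4} = {L0}; idom=L0
  L9: preds {L6,L7}: {L0,L1,L3,L6} ∩ {L0,L7} = {L0}; idom=L0

Frontier:
  join L1 pred L0: · stop@L0
  join L1 pred L3: L3→L1 stop@L0
  join L4 pred L2: L2 stop@L1
  join L4 pred L3: L3 stop@L1
  join L7 pred L0: · stop@L0
  join L7 pred L4: L4→L1 stop@L0
  join L9 pred L6: L6→L3→L1 stop@L0
  join L9 pred L7: L7 stop@L0
  DF(L0)=∅
  DF(L1)={L1,L7,L9}
  DF(L2)={L4}
  DF(L3)={L1,L4,L9}
  DF(L4)={L7}
  DF(L5)=∅
  DF(L6)={L9}
  DF(L7)={L9}
  DF(L8)=∅
  DF(L9)=∅

φ for b: defs {L1,L6}
  DF⁺ = {L1,L7,L9}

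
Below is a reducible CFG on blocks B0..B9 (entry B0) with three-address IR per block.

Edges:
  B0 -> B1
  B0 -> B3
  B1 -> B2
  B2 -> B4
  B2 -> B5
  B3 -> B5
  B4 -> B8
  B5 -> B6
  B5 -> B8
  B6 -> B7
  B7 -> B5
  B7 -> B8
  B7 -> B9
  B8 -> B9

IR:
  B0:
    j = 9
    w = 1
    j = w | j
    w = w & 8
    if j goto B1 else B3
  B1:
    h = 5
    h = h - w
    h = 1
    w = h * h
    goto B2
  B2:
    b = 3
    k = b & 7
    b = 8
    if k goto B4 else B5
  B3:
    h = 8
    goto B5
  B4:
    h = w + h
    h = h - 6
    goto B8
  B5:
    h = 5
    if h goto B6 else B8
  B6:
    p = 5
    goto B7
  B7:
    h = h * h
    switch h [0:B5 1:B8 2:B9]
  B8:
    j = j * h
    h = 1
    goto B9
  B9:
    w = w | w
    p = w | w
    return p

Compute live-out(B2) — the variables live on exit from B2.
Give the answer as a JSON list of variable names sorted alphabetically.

Per-block:
  B0: {j,w} / ∅
  B1: {h,w} / {w}
  B2: {b,k} / ∅
  B3: {h} / ∅
  B4: {h} / {h,w}
  B5: {h} / ∅
  B6: {p} / ∅
  B7: {h} / {h}
  B8: {h,j} / {h,j}
  B9: {p,w} / {w}

Liveness:
  B0: in=∅ out={j,w}
  B1: in={j,w} out={h,j,w}
  B2: in={h,j,w} out={h,j,w}
  B3: in={j,w} out={j,w}
  B4: in={h,j,w} out={h,j,w}
  B5: in={j,w} out={h,j,w}
  B6: in={h,j,w} out={h,j,w}
  B7: in={h,j,w} out={h,j,w}
  B8: in={h,j,w} out={w}
  B9: in={w} out=∅

live-out(B2) = ["h", "j", "w"]

Answer: ["h", "j", "w"]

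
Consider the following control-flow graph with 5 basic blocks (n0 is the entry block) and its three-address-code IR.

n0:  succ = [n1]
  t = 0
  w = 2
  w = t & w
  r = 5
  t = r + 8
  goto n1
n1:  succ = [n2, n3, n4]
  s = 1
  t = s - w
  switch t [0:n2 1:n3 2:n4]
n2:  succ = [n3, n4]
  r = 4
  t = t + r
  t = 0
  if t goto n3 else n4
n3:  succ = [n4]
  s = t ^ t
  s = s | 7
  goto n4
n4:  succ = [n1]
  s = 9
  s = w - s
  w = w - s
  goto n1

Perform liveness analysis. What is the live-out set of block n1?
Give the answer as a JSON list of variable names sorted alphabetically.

Per-block:
  n0 def {r,t,w} use ∅
  n1 def {s,t} use {w}
  n2 def {r,t} use {t}
  n3 def {s} use {t}
  n4 def {s,w} use {w}

Backward fixpoint:
  n0: in=∅ out={w}
  n1: in={w} out={t,w}
  n2: in={t,w} out={t,w}
  n3: in={t,w} out={w}
  n4: in={w} out={w}

live-out(n1) = ["t", "w"]

Answer: ["t", "w"]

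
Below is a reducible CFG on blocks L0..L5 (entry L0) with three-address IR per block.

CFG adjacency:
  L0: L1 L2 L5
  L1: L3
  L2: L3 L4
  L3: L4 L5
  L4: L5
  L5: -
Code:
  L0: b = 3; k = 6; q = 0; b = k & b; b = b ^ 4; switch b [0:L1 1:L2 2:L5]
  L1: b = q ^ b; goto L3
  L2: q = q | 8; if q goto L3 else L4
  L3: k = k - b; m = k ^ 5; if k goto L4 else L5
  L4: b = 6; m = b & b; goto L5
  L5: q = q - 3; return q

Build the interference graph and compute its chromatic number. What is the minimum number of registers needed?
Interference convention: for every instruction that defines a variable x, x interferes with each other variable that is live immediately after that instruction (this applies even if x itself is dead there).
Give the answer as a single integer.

Answer: 3

Derivation:
def/use:
  L0: {b,k,q} / ∅
  L1: {b} / {b,q}
  L2: {q} / {q}
  L3: {k,m} / {b,k}
  L4: {b,m} / ∅
  L5: {q} / {q}

Backward fixpoint:
  L0 li=∅ lo={b,k,q}
  L1 li={b,k,q} lo={b,k,q}
  L2 li={b,k,q} lo={b,k,q}
  L3 li={b,k,q} lo={q}
  L4 li={q} lo={q}
  L5 li={q} lo=∅

Interference:
  b: {k,q}
  k: {b,m,q}
  m: {k,q}
  q: {b,k,m}

Registers:
  lower bound: {b,k,q} mutually conflict ⇒ χ ≥ 3
  assign b→c2 k→c0 m→c2 q→c1 — no edge inside a register ⇒ χ ≤ 3
  χ = 3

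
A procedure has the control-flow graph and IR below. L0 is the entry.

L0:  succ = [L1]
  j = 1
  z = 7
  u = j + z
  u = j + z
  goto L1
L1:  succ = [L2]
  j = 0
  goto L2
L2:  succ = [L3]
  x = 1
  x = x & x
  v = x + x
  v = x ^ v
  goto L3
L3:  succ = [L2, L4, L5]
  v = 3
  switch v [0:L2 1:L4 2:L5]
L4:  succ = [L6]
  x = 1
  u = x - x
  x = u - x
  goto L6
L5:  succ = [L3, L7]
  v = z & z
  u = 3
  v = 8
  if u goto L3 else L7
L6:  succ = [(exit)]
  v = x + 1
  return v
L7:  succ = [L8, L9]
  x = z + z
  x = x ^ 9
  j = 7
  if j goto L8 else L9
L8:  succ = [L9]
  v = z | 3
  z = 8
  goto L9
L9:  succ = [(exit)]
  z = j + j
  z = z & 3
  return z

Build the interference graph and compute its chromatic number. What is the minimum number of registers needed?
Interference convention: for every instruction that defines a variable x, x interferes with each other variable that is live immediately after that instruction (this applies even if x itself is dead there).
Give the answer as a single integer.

Answer: 4

Analysis:
Block summaries:
  L0: def={j,u,z} ue=∅
  L1: def={j} ue=∅
  L2: def={v,x} ue=∅
  L3: def={v} ue=∅
  L4: def={u,x} ue=∅
  L5: def={u,v} ue={z}
  L6: def={v} ue={x}
  L7: def={j,x} ue={z}
  L8: def={v,z} ue={z}
  L9: def={z} ue={j}

Backward fixpoint:
  L0: in=∅ out={z}
  L1: in={z} out={z}
  L2: in={z} out={z}
  L3: in={z} out={z}
  L4: in=∅ out={x}
  L5: in={z} out={z}
  L6: in={x} out=∅
  L7: in={z} out={j,z}
  L8: in={j,z} out={j}
  L9: in={j} out=∅

Interference:
  j — {u,v,z}
  u — {j,v,x,z}
  v — {j,u,x,z}
  x — {u,v,z}
  z — {j,u,v,x}

Chromatic number:
  {j,u,v,z} pairwise interfere (4-clique) ⇒ χ ≥ 4
  assign j→R3 u→R0 v→R1 x→R3 z→R2 — no edge inside a register ⇒ χ ≤ 4
  χ = 4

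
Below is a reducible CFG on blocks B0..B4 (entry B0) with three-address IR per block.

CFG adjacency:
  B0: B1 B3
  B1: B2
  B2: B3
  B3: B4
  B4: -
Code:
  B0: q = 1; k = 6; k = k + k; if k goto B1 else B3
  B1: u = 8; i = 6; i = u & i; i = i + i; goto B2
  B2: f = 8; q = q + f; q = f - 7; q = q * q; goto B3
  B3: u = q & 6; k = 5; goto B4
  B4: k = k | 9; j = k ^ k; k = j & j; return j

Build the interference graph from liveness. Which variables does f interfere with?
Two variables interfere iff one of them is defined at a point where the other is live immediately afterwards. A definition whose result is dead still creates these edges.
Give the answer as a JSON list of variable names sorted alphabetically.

Block summaries:
  B0: def={k,q} ue=∅
  B1: def={i,u} ue=∅
  B2: def={f,q} ue={q}
  B3: def={k,u} ue={q}
  B4: def={j,k} ue={k}

Live sets:
  B0 li=∅ lo={q}
  B1 li={q} lo={q}
  B2 li={q} lo={q}
  B3 li={q} lo={k}
  B4 li={k} lo=∅

Conflict graph:
  f: {q}
  i: {q,u}
  j: {k}
  k: {j,q}
  q: {f,i,k,u}
  u: {i,q}

N(f) = ["q"]

Answer: ["q"]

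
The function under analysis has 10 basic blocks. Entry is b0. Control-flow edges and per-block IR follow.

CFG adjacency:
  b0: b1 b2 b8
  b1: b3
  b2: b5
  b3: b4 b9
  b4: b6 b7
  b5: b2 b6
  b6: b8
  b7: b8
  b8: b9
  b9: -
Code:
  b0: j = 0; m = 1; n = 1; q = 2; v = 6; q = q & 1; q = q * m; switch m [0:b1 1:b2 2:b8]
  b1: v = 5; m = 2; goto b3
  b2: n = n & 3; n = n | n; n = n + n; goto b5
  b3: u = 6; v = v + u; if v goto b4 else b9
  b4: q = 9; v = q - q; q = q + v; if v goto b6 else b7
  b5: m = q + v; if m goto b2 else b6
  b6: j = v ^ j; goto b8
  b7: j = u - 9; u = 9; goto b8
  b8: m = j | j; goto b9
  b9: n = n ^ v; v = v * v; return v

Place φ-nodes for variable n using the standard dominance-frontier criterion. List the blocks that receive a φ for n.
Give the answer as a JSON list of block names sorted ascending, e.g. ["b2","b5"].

Answer: ["b2", "b6", "b8", "b9"]

Derivation:
idom tree: b1←b0 b2←b0 b3←b1 b4←b3 b5←b2 b6←b0 b7←b4 b8←b0 b9←b0
Dom∩ at merges:
  b2: preds {b0,b5}: {b0} ∩ {b0,b2,b5} = {b0}; idom=b0
  b6: preds {b4,b5}: {b0,b1,b3,b4} ∩ {b0,b2,b5} = {b0}; idom=b0
  b8: preds {b0,b6,b7}: {b0} ∩ {b0,b6} ∩ {b0,b1,b3,b4,b7} = {b0}; idom=b0
  b9: preds {b3,b8}: {b0,b1,b3} ∩ {b0,b8} = {b0}; idom=b0

DF walk-up:
  b2←b0: walk · to b0
  b2←b5: walk b5→b2 to b0
  b6←b4: walk b4→b3→b1 to b0
  b6←b5: walk b5→b2 to b0
  b8←b0: walk · to b0
  b8←b6: walk b6 to b0
  b8←b7: walk b7→b4→b3→b1 to b0
  b9←b3: walk b3→b1 to b0
  b9←b8: walk b8 to b0
  b0 → ∅
  b1 → {b6,b8,b9}
  b2 → {b2,b6}
  b3 → {b6,b8,b9}
  b4 → {b6,b8}
  b5 → {b2,b6}
  b6 → {b8}
  b7 → {b8}
  b8 → {b9}
  b9 → ∅

φ for n: defs {b0,b2,b9}
  DF⁺ = {b2,b6,b8,b9}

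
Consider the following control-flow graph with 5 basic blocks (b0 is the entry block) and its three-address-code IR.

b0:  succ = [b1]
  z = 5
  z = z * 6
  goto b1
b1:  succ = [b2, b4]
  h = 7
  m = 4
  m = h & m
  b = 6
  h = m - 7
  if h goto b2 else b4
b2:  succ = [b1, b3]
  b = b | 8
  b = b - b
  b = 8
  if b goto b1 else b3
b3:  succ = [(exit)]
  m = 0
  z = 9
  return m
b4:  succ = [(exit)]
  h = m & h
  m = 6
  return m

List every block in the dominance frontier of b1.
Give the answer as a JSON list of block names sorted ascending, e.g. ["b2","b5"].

idom tree: b1←b0 b2←b1 b3←b2 b4←b1
Dom at joins:
  b1: preds {b0,b2}: {b0} ∩ {b0,b1,b2} = {b0}; idom=b0

DF derivation:
  b1←b0: walk · to b0
  b1←b2: walk b2→b1 to b0
  b0: DF=∅
  b1: DF={b1}
  b2: DF={b1}
  b3: DF=∅
  b4: DF=∅

DF(b1) = ["b1"]

Answer: ["b1"]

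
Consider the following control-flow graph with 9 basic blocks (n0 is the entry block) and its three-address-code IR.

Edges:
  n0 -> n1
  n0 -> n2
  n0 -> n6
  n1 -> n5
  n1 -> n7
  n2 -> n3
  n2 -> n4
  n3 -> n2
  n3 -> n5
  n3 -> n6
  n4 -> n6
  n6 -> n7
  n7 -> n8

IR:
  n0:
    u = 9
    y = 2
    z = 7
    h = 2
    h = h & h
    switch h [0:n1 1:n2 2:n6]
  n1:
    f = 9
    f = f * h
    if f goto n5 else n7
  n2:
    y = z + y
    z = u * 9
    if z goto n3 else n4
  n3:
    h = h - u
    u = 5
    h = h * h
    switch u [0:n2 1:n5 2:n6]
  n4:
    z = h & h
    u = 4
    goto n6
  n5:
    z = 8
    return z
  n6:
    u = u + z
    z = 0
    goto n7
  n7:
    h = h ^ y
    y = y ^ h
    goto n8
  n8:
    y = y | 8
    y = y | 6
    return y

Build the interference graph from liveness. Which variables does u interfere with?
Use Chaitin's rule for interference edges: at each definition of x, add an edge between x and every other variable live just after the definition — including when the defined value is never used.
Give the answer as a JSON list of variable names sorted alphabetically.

Answer: ["h", "y", "z"]

Analysis:
Per-block:
  n0: def={h,u,y,z} ue=∅
  n1: def={f} ue={h}
  n2: def={y,z} ue={u,y,z}
  n3: def={h,u} ue={h,u}
  n4: def={u,z} ue={h}
  n5: def={z} ue=∅
  n6: def={u,z} ue={u,z}
  n7: def={h,y} ue={h,y}
  n8: def={y} ue={y}

Live sets:
  n0 li=∅ lo={h,u,y,z}
  n1 li={h,y} lo={h,y}
  n2 li={h,u,y,z} lo={h,u,y,z}
  n3 li={h,u,y,z} lo={h,u,y,z}
  n4 li={h,y} lo={h,u,y,z}
  n5 li=∅ lo=∅
  n6 li={h,u,y,z} lo={h,y}
  n7 li={h,y} lo={y}
  n8 li={y} lo=∅

Conflict graph:
  f↔{h,y}
  h↔{f,u,y,z}
  u↔{h,y,z}
  y↔{f,h,u,z}
  z↔{h,u,y}

N(u) = ["h", "y", "z"]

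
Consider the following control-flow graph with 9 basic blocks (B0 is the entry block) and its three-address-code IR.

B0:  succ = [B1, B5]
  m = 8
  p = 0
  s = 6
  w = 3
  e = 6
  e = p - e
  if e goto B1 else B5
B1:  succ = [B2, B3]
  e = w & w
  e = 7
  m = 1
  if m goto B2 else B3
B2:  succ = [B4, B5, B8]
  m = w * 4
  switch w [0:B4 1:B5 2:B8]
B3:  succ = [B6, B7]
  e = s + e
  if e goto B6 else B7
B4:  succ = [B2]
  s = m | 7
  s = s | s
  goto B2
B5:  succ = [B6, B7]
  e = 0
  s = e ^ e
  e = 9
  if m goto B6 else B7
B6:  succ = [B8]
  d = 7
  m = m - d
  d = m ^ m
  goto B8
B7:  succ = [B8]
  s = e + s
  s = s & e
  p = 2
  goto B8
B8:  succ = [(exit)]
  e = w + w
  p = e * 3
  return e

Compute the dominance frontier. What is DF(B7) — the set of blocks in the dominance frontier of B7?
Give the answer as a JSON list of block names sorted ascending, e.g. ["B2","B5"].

Answer: ["B8"]

Derivation:
idom tree: B1←B0 B2←B1 B3←B1 B4←B2 B5←B0 B6←B0 B7←B0 B8←B0
Dom∩ at merges:
  B2: preds {B1,B4}: {B0,B1} ∩ {B0,B1,B2,B4} = {B0,B1}; idom=B1
  B5: preds {B0,B2}: {B0} ∩ {B0,B1,B2} = {B0}; idom=B0
  B6: preds {B3,B5}: {B0,B1,B3} ∩ {B0,B5} = {B0}; idom=B0
  B7: preds {B3,B5}: {B0,B1,B3} ∩ {B0,B5} = {B0}; idom=B0
  B8: preds {B2,B6,B7}: {B0,B1,B2} ∩ {B0,B6} ∩ {B0,B7} = {B0}; idom=B0

DF walk-up:
  B2←B1: walk · to B1
  B2←B4: walk B4→B2 to B1
  B5←B0: walk · to B0
  B5←B2: walk B2→B1 to B0
  B6←B3: walk B3→B1 to B0
  B6←B5: walk B5 to B0
  B7←B3: walk B3→B1 to B0
  B7←B5: walk B5 to B0
  B8←B2: walk B2→B1 to B0
  B8←B6: walk B6 to B0
  B8←B7: walk B7 to B0
  B0: DF=∅
  B1: DF={B5,B6,B7,B8}
  B2: DF={B2,B5,B8}
  B3: DF={B6,B7}
  B4: DF={B2}
  B5: DF={B6,B7}
  B6: DF={B8}
  B7: DF={B8}
  B8: DF=∅

DF(B7) = ["B8"]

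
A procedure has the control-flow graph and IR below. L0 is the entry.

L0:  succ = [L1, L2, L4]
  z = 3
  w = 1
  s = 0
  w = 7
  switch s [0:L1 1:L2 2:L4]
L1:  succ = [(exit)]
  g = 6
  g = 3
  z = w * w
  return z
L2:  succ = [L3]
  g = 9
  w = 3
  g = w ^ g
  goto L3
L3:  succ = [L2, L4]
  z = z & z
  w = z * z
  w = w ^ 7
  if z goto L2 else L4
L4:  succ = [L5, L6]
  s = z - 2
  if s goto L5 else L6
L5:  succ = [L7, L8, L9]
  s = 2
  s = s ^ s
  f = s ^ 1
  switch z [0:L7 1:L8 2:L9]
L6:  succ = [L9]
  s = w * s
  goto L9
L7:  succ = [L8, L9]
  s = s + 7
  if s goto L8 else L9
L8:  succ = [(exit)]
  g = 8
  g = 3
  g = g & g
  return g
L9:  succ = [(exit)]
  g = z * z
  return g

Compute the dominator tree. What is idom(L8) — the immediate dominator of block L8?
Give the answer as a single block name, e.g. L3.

idom tree: L1←L0 L2←L0 L3←L2 L4←L0 L5←L4 L6←L4 L7←L5 L8←L5 L9←L4
Join-block Dom:
  L2: preds {L0,L3}: {L0} ∩ {L0,L2,L3} = {L0}; idom=L0
  L4: preds {L0,L3}: {L0} ∩ {L0,L2,L3} = {L0}; idom=L0
  L8: preds {L5,L7}: {L0,L4,L5} ∩ {L0,L4,L5,L7} = {L0,L4,L5}; idom=L5
  L9: preds {L5,L6,L7}: {L0,L4,L5} ∩ {L0,L4,L6} ∩ {L0,L4,L5,L7} = {L0,L4}; idom=L4

idom(L8) = L5

Answer: L5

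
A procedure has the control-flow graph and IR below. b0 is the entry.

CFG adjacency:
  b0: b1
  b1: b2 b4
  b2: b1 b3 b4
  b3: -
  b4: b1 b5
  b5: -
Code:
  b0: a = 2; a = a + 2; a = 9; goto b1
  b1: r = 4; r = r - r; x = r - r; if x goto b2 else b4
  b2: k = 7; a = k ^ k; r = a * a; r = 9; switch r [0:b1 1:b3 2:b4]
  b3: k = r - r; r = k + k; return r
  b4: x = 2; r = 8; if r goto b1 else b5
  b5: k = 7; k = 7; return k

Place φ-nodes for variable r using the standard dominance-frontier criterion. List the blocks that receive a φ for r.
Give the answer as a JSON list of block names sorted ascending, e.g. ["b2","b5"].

idom tree: b1←b0 b2←b1 b3←b2 b4←b1 b5←b4
Dom at joins:
  b1: preds {b0,b2,b4}: {b0} ∩ {b0,b1,b2} ∩ {b0,b1,b4} = {b0}; idom=b0
  b4: preds {b1,b2}: {b0,b1} ∩ {b0,b1,b2} = {b0,b1}; idom=b1

DF walk-up:
  b1←b0: walk · to b0
  b1←b2: walk b2→b1 to b0
  b1←b4: walk b4→b1 to b0
  b4←b1: walk · to b1
  b4←b2: walk b2 to b1
  b0: DF=∅
  b1: DF={b1}
  b2: DF={b1,b4}
  b3: DF=∅
  b4: DF={b1}
  b5: DF=∅

φ for r: defs {b1,b2,b3,b4}
  DF⁺ = {b1,b4}

Answer: ["b1", "b4"]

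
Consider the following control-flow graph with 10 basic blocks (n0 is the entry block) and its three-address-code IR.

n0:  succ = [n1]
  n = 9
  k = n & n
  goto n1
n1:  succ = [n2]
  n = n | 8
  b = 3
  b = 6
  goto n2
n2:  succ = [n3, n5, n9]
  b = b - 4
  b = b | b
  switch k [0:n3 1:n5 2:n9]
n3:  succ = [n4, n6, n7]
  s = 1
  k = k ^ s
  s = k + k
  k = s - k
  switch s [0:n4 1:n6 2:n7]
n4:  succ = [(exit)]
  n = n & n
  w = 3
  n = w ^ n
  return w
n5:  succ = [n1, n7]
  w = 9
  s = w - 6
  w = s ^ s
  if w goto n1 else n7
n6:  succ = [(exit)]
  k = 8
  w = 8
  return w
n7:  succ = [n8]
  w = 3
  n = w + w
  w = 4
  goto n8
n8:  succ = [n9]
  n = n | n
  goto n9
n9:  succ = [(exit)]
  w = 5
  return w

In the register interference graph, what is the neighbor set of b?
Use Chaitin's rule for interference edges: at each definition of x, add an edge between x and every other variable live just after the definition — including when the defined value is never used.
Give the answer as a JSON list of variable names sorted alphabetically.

Answer: ["k", "n"]

Working:
def/use:
  n0 def {k,n} use ∅
  n1 def {b,n} use {n}
  n2 def {b} use {b,k}
  n3 def {k,s} use {k}
  n4 def {n,w} use {n}
  n5 def {s,w} use ∅
  n6 def {k,w} use ∅
  n7 def {n,w} use ∅
  n8 def {n} use {n}
  n9 def {w} use ∅

Live sets:
  live n0: ∅→{k,n}
  live n1: {k,n}→{b,k,n}
  live n2: {b,k,n}→{k,n}
  live n3: {k,n}→{n}
  live n4: {n}→∅
  live n5: {k,n}→{k,n}
  live n6: ∅→∅
  live n7: ∅→{n}
  live n8: {n}→∅
  live n9: ∅→∅

Interference:
  b — {k,n}
  k — {b,n,s,w}
  n — {b,k,s,w}
  s — {k,n}
  w — {k,n}

N(b) = ["k", "n"]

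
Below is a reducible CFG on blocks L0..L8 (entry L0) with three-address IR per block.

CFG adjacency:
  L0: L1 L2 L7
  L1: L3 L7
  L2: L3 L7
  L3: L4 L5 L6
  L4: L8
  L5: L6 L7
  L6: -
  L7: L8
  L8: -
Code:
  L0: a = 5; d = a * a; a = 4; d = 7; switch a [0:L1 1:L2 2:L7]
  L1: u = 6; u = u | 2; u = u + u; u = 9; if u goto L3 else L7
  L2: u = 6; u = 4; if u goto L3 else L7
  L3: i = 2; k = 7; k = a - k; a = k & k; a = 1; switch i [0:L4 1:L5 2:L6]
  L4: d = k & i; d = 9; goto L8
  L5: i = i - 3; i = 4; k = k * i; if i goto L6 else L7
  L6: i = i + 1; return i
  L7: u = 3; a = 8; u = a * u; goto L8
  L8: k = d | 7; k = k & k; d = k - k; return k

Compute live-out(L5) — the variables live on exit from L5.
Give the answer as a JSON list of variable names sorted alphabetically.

Answer: ["d", "i"]

Analysis:
Per-block:
  L0 def {a,d} use ∅
  L1 def {u} use ∅
  L2 def {u} use ∅
  L3 def {a,i,k} use {a}
  L4 def {d} use {i,k}
  L5 def {i,k} use {i,k}
  L6 def {i} use {i}
  L7 def {a,u} use ∅
  L8 def {d,k} use {d}

Live sets:
  L0: in=∅ out={a,d}
  L1: in={a,d} out={a,d}
  L2: in={a,d} out={a,d}
  L3: in={a,d} out={d,i,k}
  L4: in={i,k} out={d}
  L5: in={d,i,k} out={d,i}
  L6: in={i} out=∅
  L7: in={d} out={d}
  L8: in={d} out=∅

live-out(L5) = ["d", "i"]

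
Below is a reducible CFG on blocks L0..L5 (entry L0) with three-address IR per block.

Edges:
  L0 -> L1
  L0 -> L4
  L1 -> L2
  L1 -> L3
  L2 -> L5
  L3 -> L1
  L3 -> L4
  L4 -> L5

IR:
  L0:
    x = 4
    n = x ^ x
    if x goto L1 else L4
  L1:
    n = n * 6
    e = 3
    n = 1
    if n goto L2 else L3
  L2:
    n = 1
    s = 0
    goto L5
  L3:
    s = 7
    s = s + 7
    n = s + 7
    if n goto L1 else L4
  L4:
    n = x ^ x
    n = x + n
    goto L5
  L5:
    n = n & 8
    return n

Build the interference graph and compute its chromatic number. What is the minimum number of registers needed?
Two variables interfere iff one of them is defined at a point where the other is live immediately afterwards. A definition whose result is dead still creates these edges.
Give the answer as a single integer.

Block summaries:
  L0: {n,x} / ∅
  L1: {e,n} / {n}
  L2: {n,s} / ∅
  L3: {n,s} / ∅
  L4: {n} / {x}
  L5: {n} / {n}

Liveness:
  L0: in=∅ out={n,x}
  L1: in={n,x} out={x}
  L2: in=∅ out={n}
  L3: in={x} out={n,x}
  L4: in={x} out={n}
  L5: in={n} out=∅

Interference:
  e↔{x}
  n↔{s,x}
  s↔{n,x}
  x↔{e,n,s}

Registers:
  {n,s,x} pairwise interfere (3-clique) ⇒ χ ≥ 3
  assign e→r1 n→r1 s→r2 x→r0 — no edge inside a register ⇒ χ ≤ 3
  χ = 3

Answer: 3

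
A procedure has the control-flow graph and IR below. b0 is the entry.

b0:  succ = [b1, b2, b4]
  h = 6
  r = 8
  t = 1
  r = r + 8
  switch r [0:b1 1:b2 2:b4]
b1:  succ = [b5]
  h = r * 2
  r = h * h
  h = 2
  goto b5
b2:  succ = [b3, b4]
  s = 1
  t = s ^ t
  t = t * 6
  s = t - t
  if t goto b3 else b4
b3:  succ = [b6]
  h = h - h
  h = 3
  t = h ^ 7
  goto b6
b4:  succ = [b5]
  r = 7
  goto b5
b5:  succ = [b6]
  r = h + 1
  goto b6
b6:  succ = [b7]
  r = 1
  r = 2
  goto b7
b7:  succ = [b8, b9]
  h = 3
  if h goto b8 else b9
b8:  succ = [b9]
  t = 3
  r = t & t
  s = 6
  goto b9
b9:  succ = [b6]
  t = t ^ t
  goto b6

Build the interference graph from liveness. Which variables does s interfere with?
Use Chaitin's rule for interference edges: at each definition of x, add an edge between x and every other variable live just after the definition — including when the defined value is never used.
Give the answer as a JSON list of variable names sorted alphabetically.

Answer: ["h", "t"]

Working:
Block summaries:
  b0 def {h,r,t} use ∅
  b1 def {h,r} use {r}
  b2 def {s,t} use {t}
  b3 def {h,t} use {h}
  b4 def {r} use ∅
  b5 def {r} use {h}
  b6 def {r} use ∅
  b7 def {h} use ∅
  b8 def {r,s,t} use ∅
  b9 def {t} use {t}

Live sets:
  live b0: ∅→{h,r,t}
  live b1: {r,t}→{h,t}
  live b2: {h,t}→{h,t}
  live b3: {h}→{t}
  live b4: {h,t}→{h,t}
  live b5: {h,t}→{t}
  live b6: {t}→{t}
  live b7: {t}→{t}
  live b8: ∅→{t}
  live b9: {t}→{t}

Interfere edges:
  h: {r,s,t}
  r: {h,t}
  s: {h,t}
  t: {h,r,s}

N(s) = ["h", "t"]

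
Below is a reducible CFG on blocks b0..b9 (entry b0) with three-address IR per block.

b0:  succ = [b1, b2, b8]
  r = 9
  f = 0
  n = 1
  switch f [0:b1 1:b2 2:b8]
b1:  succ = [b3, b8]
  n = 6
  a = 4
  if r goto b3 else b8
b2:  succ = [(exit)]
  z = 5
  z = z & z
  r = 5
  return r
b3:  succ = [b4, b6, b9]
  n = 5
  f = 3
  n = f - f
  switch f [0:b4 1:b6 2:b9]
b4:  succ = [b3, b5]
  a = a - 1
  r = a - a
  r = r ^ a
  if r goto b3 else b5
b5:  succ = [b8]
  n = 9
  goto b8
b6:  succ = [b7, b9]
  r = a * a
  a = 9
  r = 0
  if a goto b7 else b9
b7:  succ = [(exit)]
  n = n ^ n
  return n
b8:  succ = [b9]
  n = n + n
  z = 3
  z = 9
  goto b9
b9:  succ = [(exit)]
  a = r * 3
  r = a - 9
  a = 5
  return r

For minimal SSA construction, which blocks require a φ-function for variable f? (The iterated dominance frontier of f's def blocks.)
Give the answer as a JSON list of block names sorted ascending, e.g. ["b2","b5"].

idom tree: b1←b0 b2←b0 b3←b1 b4←b3 b5←b4 b6←b3 b7←b6 b8←b0 b9←b0
Dom∩ at merges:
  b3: preds {b1,b4}: {b0,b1} ∩ {b0,b1,b3,b4} = {b0,b1}; idom=b1
  b8: preds {b0,b1,b5}: {b0} ∩ {b0,b1} ∩ {b0,b1,b3,b4,b5} = {b0}; idom=b0
  b9: preds {b3,b6,b8}: {b0,b1,b3} ∩ {b0,b1,b3,b6} ∩ {b0,b8} = {b0}; idom=b0

DF derivation:
  b3←b1: walk · to b1
  b3←b4: walk b4→b3 to b1
  b8←b0: walk · to b0
  b8←b1: walk b1 to b0
  b8←b5: walk b5→b4→b3→b1 to b0
  b9←b3: walk b3→b1 to b0
  b9←b6: walk b6→b3→b1 to b0
  b9←b8: walk b8 to b0
  b0 → ∅
  b1 → {b8,b9}
  b2 → ∅
  b3 → {b3,b8,b9}
  b4 → {b3,b8}
  b5 → {b8}
  b6 → {b9}
  b7 → ∅
  b8 → {b9}
  b9 → ∅

φ for f: defs {b0,b3}
  DF⁺ = {b3,b8,b9}

Answer: ["b3", "b8", "b9"]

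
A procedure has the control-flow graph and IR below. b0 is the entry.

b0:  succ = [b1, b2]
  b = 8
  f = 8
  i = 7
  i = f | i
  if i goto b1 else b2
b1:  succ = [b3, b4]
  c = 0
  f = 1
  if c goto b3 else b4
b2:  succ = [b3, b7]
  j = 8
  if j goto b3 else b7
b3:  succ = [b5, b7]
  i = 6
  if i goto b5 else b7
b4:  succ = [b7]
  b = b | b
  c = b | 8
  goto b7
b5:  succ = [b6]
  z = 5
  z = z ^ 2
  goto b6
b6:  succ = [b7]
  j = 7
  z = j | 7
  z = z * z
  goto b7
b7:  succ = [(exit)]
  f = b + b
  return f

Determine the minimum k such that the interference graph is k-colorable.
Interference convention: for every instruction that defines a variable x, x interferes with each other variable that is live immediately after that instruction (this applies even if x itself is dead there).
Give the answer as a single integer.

def/use:
  b0: def={b,f,i} ue=∅
  b1: def={c,f} ue=∅
  b2: def={j} ue=∅
  b3: def={i} ue=∅
  b4: def={b,c} ue={b}
  b5: def={z} ue=∅
  b6: def={j,z} ue=∅
  b7: def={f} ue={b}

Backward fixpoint:
  b0 li=∅ lo={b}
  b1 li={b} lo={b}
  b2 li={b} lo={b}
  b3 li={b} lo={b}
  b4 li={b} lo={b}
  b5 li={b} lo={b}
  b6 li={b} lo={b}
  b7 li={b} lo=∅

Interfere edges:
  b: {c,f,i,j,z}
  c: {b,f}
  f: {b,c,i}
  i: {b,f}
  j: {b}
  z: {b}

Colouring:
  lower bound: {b,c,f} mutually conflict ⇒ χ ≥ 3
  assign b→c0 c→c2 f→c1 i→c2 j→c1 z→c1 — no edge inside a register ⇒ χ ≤ 3
  χ = 3

Answer: 3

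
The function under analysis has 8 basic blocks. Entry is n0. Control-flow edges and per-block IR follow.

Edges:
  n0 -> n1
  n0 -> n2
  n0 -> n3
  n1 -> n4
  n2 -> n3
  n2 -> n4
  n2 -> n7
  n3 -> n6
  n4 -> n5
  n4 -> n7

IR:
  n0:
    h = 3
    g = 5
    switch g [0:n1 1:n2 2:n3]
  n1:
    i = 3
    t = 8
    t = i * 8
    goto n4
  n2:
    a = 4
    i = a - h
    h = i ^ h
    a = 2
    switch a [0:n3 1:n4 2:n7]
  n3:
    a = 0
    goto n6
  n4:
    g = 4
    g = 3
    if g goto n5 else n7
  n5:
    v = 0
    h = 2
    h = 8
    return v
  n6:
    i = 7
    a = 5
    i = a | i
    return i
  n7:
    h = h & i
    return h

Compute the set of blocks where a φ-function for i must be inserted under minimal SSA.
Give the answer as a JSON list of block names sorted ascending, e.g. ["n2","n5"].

Answer: ["n3", "n4", "n7"]

Analysis:
idom tree: n1←n0 n2←n0 n3←n0 n4←n0 n5←n4 n6←n3 n7←n0
Join-block Dom:
  n3: preds {n0,n2}: {n0} ∩ {n0,n2} = {n0}; idom=n0
  n4: preds {n1,n2}: {n0,n1} ∩ {n0,n2} = {n0}; idom=n0
  n7: preds {n2,n4}: {n0,n2} ∩ {n0,n4} = {n0}; idom=n0

DF derivation:
  join n3 pred n0: · stop@n0
  join n3 pred n2: n2 stop@n0
  join n4 pred n1: n1 stop@n0
  join n4 pred n2: n2 stop@n0
  join n7 pred n2: n2 stop@n0
  join n7 pred n4: n4 stop@n0
  n0: DF=∅
  n1: DF={n4}
  n2: DF={n3,n4,n7}
  n3: DF=∅
  n4: DF={n7}
  n5: DF=∅
  n6: DF=∅
  n7: DF=∅

φ for i: defs {n1,n2,n6}
  DF⁺ = {n3,n4,n7}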